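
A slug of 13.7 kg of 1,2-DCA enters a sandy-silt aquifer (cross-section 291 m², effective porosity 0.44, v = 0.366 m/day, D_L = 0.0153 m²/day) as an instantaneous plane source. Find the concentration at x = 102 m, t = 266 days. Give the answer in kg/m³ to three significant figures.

0.00398 kg/m³

For an instantaneous plane source, C(x,t) = M/(n_e·A·√(4πDt)) · exp(−(x−vt)²/(4Dt)), with n_e·A the pore (flow) area.
Plume center vt = 0.366 × 266 = 97.356 m, so the well at 102 m is 4.644 m downgradient of the peak.
√(4πDt) = 7.151 m, giving peak height M/(n_e·A·√(4πDt)) = 13.7/(0.44 × 291 × 7.151) = 0.01496 kg/m³.
(x−vt)²/(4Dt) = (4.644)²/(4 × 0.0153 × 266) = 1.325; exp(−1.325) = 0.2658.
C = 0.01496 × 0.2658 = 0.00398 kg/m³.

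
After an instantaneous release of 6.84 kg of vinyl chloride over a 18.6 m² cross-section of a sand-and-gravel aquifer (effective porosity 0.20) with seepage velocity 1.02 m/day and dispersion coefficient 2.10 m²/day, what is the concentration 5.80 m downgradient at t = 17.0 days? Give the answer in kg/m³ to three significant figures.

0.0342 kg/m³

For an instantaneous plane source, C(x,t) = M/(n_e·A·√(4πDt)) · exp(−(x−vt)²/(4Dt)), with n_e·A the pore (flow) area.
Plume center vt = 1.02 × 17.0 = 17.34 m, so the well at 5.80 m is 11.54 m upgradient of the peak.
√(4πDt) = 21.18 m, giving peak height M/(n_e·A·√(4πDt)) = 6.84/(0.20 × 18.6 × 21.18) = 0.08681 kg/m³.
(x−vt)²/(4Dt) = (-11.54)²/(4 × 2.10 × 17.0) = 0.9326; exp(−0.9326) = 0.3935.
C = 0.08681 × 0.3935 = 0.0342 kg/m³.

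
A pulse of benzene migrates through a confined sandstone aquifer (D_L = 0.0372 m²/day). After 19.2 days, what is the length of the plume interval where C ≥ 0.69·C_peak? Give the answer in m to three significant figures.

The plume is Gaussian with σ = √(2Dt) = √(2 × 0.0372 × 19.2) = 1.195 m.
C/C_peak = exp(−Δx²/(2σ²)) = 0.69 ⇒ Δx = σ·√(−2 ln 0.69) = 1.195 × 0.8615 = 1.029 m.
Width = 2Δx = 2.06 m.

2.06 m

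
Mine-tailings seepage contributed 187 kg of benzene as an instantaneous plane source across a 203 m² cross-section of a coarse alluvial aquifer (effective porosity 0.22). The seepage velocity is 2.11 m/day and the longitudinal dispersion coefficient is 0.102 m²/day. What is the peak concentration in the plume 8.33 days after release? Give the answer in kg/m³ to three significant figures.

1.28 kg/m³

The peak of an instantaneous 1D plume sits at x = vt; there the Gaussian factor is 1 and C_max = M/(n_e·A·√(4πDt)), where n_e·A is the pore area the mass is dissolved in.
√(4πDt) = √(4π × 0.102 × 8.33) = 3.268 m, so C_max = 187/(0.22 × 203 × 3.268) = 1.28 kg/m³.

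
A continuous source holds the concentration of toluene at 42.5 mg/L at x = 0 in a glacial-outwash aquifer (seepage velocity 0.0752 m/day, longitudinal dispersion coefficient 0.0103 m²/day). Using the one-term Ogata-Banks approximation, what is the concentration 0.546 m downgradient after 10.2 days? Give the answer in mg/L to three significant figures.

29.1 mg/L

For a continuous step input, C/C₀ ≈ ½·erfc((x−vt)/(2√(Dt))).
vt = 0.0752 × 10.2 = 0.76704 m and 2√(Dt) = 2√(0.0103 × 10.2) = 0.6483 m.
Argument (x−vt)/(2√(Dt)) = (0.546 − 0.76704)/0.6483 = -0.3410; ½·erfc(-0.3410) = 0.6852.
C = 42.5 × 0.6852 = 29.1 mg/L.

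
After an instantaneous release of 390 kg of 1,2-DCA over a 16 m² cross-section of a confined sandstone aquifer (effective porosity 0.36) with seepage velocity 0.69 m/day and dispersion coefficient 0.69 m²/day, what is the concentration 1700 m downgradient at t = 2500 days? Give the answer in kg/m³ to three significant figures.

For an instantaneous plane source, C(x,t) = M/(n_e·A·√(4πDt)) · exp(−(x−vt)²/(4Dt)), with n_e·A the pore (flow) area.
Plume center vt = 0.69 × 2500 = 1725 m, so the well at 1700 m is 25 m upgradient of the peak.
√(4πDt) = 147.2 m, giving peak height M/(n_e·A·√(4πDt)) = 390/(0.36 × 16 × 147.2) = 0.4600 kg/m³.
(x−vt)²/(4Dt) = (-25)²/(4 × 0.69 × 2500) = 0.09058; exp(−0.09058) = 0.9134.
C = 0.4600 × 0.9134 = 0.420 kg/m³.

0.420 kg/m³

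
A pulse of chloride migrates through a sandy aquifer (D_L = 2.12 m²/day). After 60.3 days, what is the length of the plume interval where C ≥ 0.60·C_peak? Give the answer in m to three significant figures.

The plume is Gaussian with σ = √(2Dt) = √(2 × 2.12 × 60.3) = 15.99 m.
C/C_peak = exp(−Δx²/(2σ²)) = 0.60 ⇒ Δx = σ·√(−2 ln 0.60) = 15.99 × 1.011 = 16.17 m.
Width = 2Δx = 32.3 m.

32.3 m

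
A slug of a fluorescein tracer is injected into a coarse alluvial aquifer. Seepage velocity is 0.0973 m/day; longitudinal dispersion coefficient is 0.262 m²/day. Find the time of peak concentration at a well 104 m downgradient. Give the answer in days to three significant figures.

1040 days

For the 1D instantaneous-source solution, setting ∂C/∂t = 0 at fixed x gives v²t² + 2Dt − x² = 0, so t = (√(D² + v²x²) − D)/v².
√(D² + v²x²) = √(0.262² + 0.0973² × 104²) = 10.12; v² = 0.00946729.
t = (10.12 − 0.262)/0.00946729 = 1040 days (vs. the pure-advection estimate x/v = 1070 d).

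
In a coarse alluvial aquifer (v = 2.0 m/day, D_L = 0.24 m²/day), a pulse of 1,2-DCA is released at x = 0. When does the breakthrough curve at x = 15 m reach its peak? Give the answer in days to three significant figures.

For the 1D instantaneous-source solution, setting ∂C/∂t = 0 at fixed x gives v²t² + 2Dt − x² = 0, so t = (√(D² + v²x²) − D)/v².
√(D² + v²x²) = √(0.24² + 2.0² × 15²) = 30.00; v² = 4.
t = (30.00 − 0.24)/4 = 7.44 days (vs. the pure-advection estimate x/v = 7.50 d).

7.44 days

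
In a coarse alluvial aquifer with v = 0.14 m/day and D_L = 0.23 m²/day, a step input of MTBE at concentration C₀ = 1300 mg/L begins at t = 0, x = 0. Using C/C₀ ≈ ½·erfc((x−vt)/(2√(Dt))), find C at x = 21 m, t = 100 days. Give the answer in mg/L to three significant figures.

For a continuous step input, C/C₀ ≈ ½·erfc((x−vt)/(2√(Dt))).
vt = 0.14 × 100 = 14 m and 2√(Dt) = 2√(0.23 × 100) = 9.592 m.
Argument (x−vt)/(2√(Dt)) = (21 − 14)/9.592 = 0.7298; ½·erfc(0.7298) = 0.1510.
C = 1300 × 0.1510 = 196 mg/L.

196 mg/L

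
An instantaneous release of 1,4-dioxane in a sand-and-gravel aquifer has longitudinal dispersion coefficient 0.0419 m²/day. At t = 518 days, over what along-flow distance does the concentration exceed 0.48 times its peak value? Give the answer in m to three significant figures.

The plume is Gaussian with σ = √(2Dt) = √(2 × 0.0419 × 518) = 6.589 m.
C/C_peak = exp(−Δx²/(2σ²)) = 0.48 ⇒ Δx = σ·√(−2 ln 0.48) = 6.589 × 1.212 = 7.986 m.
Width = 2Δx = 16.0 m.

16.0 m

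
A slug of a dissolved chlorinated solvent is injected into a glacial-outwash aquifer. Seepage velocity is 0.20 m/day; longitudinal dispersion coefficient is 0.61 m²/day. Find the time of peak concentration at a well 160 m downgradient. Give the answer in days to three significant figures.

For the 1D instantaneous-source solution, setting ∂C/∂t = 0 at fixed x gives v²t² + 2Dt − x² = 0, so t = (√(D² + v²x²) − D)/v².
√(D² + v²x²) = √(0.61² + 0.20² × 160²) = 32.01; v² = 0.04.
t = (32.01 − 0.61)/0.04 = 785 days (vs. the pure-advection estimate x/v = 800 d).

785 days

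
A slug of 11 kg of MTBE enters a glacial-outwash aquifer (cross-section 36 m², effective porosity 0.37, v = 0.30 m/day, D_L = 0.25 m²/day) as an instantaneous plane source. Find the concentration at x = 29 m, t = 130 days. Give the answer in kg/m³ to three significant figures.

For an instantaneous plane source, C(x,t) = M/(n_e·A·√(4πDt)) · exp(−(x−vt)²/(4Dt)), with n_e·A the pore (flow) area.
Plume center vt = 0.30 × 130 = 39 m, so the well at 29 m is 10 m upgradient of the peak.
√(4πDt) = 20.21 m, giving peak height M/(n_e·A·√(4πDt)) = 11/(0.37 × 36 × 20.21) = 0.04086 kg/m³.
(x−vt)²/(4Dt) = (-10)²/(4 × 0.25 × 130) = 0.7692; exp(−0.7692) = 0.4634.
C = 0.04086 × 0.4634 = 0.0189 kg/m³.

0.0189 kg/m³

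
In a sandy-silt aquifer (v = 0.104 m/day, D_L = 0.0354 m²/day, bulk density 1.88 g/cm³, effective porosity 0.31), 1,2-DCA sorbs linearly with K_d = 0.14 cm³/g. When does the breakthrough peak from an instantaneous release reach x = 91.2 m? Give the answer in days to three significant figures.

1620 days

Retardation factor R = 1 + ρ_b·K_d/n = 1 + 1.88 × 0.14/0.31 = 1.849.
Sorption retards both mechanisms: v_R = v/R = 0.05625 m/day, D_R = D/R = 0.01915 m²/day.
Peak time from v_R²t² + 2D_R t − x² = 0: t = (√(D_R² + v_R²x²) − D_R)/v_R².
√(D_R² + v_R²x²) = √(0.01915² + 0.05625² × 91.2²) = 5.130; v_R² = 0.003164.
t = (5.130 − 0.01915)/0.003164 = 1620 days.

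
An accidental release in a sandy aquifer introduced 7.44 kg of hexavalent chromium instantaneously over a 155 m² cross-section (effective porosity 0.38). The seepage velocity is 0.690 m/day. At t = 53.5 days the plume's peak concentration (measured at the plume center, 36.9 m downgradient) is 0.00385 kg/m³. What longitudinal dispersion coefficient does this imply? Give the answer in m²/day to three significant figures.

1.60 m²/day

At the plume center C_max = M/(n_e·A·√(4πDt)), so D = M²/(4πt·(n_e·A·C_max)²).
n_e·A·C_max = 0.38 × 155 × 0.00385 = 0.2268 kg/m.
D = 7.44²/(4π × 53.5 × 0.2268²) = 1.60 m²/day.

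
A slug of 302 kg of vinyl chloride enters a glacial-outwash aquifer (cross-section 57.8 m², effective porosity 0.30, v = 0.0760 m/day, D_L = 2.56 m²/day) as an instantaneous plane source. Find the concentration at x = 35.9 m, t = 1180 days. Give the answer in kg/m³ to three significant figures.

0.0704 kg/m³

For an instantaneous plane source, C(x,t) = M/(n_e·A·√(4πDt)) · exp(−(x−vt)²/(4Dt)), with n_e·A the pore (flow) area.
Plume center vt = 0.0760 × 1180 = 89.68 m, so the well at 35.9 m is 53.78 m upgradient of the peak.
√(4πDt) = 194.8 m, giving peak height M/(n_e·A·√(4πDt)) = 302/(0.30 × 57.8 × 194.8) = 0.08941 kg/m³.
(x−vt)²/(4Dt) = (-53.78)²/(4 × 2.56 × 1180) = 0.2394; exp(−0.2394) = 0.7871.
C = 0.08941 × 0.7871 = 0.0704 kg/m³.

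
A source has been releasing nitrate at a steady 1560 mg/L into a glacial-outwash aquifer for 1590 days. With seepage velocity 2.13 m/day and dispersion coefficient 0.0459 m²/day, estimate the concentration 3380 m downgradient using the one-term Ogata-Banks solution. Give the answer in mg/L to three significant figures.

For a continuous step input, C/C₀ ≈ ½·erfc((x−vt)/(2√(Dt))).
vt = 2.13 × 1590 = 3386.7 m and 2√(Dt) = 2√(0.0459 × 1590) = 17.09 m.
Argument (x−vt)/(2√(Dt)) = (3380 − 3386.7)/17.09 = -0.3920; ½·erfc(-0.3920) = 0.7103.
C = 1560 × 0.7103 = 1110 mg/L.

1110 mg/L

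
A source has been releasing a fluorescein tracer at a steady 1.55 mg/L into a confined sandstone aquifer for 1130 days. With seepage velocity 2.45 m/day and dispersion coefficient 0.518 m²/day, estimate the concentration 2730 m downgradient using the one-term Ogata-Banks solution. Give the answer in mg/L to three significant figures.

1.35 mg/L

For a continuous step input, C/C₀ ≈ ½·erfc((x−vt)/(2√(Dt))).
vt = 2.45 × 1130 = 2768.5 m and 2√(Dt) = 2√(0.518 × 1130) = 48.39 m.
Argument (x−vt)/(2√(Dt)) = (2730 − 2768.5)/48.39 = -0.7956; ½·erfc(-0.7956) = 0.8697.
C = 1.55 × 0.8697 = 1.35 mg/L.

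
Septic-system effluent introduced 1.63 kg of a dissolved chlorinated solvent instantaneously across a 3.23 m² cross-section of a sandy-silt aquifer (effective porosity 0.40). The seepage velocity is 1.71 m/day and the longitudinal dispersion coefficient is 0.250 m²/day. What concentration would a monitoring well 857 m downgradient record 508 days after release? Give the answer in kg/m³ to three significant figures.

0.0241 kg/m³

For an instantaneous plane source, C(x,t) = M/(n_e·A·√(4πDt)) · exp(−(x−vt)²/(4Dt)), with n_e·A the pore (flow) area.
Plume center vt = 1.71 × 508 = 868.68 m, so the well at 857 m is 11.68 m upgradient of the peak.
√(4πDt) = 39.95 m, giving peak height M/(n_e·A·√(4πDt)) = 1.63/(0.40 × 3.23 × 39.95) = 0.03158 kg/m³.
(x−vt)²/(4Dt) = (-11.68)²/(4 × 0.250 × 508) = 0.2685; exp(−0.2685) = 0.7645.
C = 0.03158 × 0.7645 = 0.0241 kg/m³.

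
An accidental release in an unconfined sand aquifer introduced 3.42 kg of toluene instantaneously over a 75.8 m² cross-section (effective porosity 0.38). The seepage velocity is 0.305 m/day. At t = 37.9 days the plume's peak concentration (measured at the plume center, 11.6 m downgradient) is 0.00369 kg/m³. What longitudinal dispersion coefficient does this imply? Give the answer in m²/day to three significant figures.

At the plume center C_max = M/(n_e·A·√(4πDt)), so D = M²/(4πt·(n_e·A·C_max)²).
n_e·A·C_max = 0.38 × 75.8 × 0.00369 = 0.1063 kg/m.
D = 3.42²/(4π × 37.9 × 0.1063²) = 2.17 m²/day.

2.17 m²/day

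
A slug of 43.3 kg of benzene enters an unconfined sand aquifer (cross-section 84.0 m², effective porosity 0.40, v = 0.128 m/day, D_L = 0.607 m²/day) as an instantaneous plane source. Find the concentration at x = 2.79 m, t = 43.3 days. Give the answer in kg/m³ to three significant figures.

For an instantaneous plane source, C(x,t) = M/(n_e·A·√(4πDt)) · exp(−(x−vt)²/(4Dt)), with n_e·A the pore (flow) area.
Plume center vt = 0.128 × 43.3 = 5.5424 m, so the well at 2.79 m is 2.7524 m upgradient of the peak.
√(4πDt) = 18.17 m, giving peak height M/(n_e·A·√(4πDt)) = 43.3/(0.40 × 84.0 × 18.17) = 0.07092 kg/m³.
(x−vt)²/(4Dt) = (-2.7524)²/(4 × 0.607 × 43.3) = 0.07206; exp(−0.07206) = 0.9305.
C = 0.07092 × 0.9305 = 0.0660 kg/m³.

0.0660 kg/m³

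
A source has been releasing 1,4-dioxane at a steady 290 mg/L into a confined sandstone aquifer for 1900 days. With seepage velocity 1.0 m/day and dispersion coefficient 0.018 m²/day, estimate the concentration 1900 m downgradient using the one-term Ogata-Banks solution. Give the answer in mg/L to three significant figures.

145 mg/L

For a continuous step input, C/C₀ ≈ ½·erfc((x−vt)/(2√(Dt))).
vt = 1.0 × 1900 = 1900 m and 2√(Dt) = 2√(0.018 × 1900) = 11.70 m.
Argument (x−vt)/(2√(Dt)) = (1900 − 1900)/11.70 = 0; ½·erfc(0) = 0.5000.
C = 290 × 0.5000 = 145 mg/L.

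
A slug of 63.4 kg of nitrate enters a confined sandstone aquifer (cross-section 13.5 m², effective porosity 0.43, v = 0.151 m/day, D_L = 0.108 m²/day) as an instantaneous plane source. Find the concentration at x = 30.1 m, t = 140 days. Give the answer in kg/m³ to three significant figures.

For an instantaneous plane source, C(x,t) = M/(n_e·A·√(4πDt)) · exp(−(x−vt)²/(4Dt)), with n_e·A the pore (flow) area.
Plume center vt = 0.151 × 140 = 21.14 m, so the well at 30.1 m is 8.96 m downgradient of the peak.
√(4πDt) = 13.78 m, giving peak height M/(n_e·A·√(4πDt)) = 63.4/(0.43 × 13.5 × 13.78) = 0.7926 kg/m³.
(x−vt)²/(4Dt) = (8.96)²/(4 × 0.108 × 140) = 1.327; exp(−1.327) = 0.2653.
C = 0.7926 × 0.2653 = 0.210 kg/m³.

0.210 kg/m³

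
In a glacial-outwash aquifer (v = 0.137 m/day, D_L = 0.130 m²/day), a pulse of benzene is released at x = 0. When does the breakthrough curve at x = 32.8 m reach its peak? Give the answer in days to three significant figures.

For the 1D instantaneous-source solution, setting ∂C/∂t = 0 at fixed x gives v²t² + 2Dt − x² = 0, so t = (√(D² + v²x²) − D)/v².
√(D² + v²x²) = √(0.130² + 0.137² × 32.8²) = 4.495; v² = 0.018769.
t = (4.495 − 0.130)/0.018769 = 233 days (vs. the pure-advection estimate x/v = 239 d).

233 days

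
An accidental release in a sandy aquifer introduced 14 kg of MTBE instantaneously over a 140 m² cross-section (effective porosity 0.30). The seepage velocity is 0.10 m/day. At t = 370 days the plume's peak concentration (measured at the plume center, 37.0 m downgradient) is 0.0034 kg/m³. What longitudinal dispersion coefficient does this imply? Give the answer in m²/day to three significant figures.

2.07 m²/day

At the plume center C_max = M/(n_e·A·√(4πDt)), so D = M²/(4πt·(n_e·A·C_max)²).
n_e·A·C_max = 0.30 × 140 × 0.0034 = 0.1428 kg/m.
D = 14²/(4π × 370 × 0.1428²) = 2.07 m²/day.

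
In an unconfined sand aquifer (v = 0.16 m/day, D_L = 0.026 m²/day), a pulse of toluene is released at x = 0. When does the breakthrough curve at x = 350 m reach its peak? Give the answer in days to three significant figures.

For the 1D instantaneous-source solution, setting ∂C/∂t = 0 at fixed x gives v²t² + 2Dt − x² = 0, so t = (√(D² + v²x²) − D)/v².
√(D² + v²x²) = √(0.026² + 0.16² × 350²) = 56.00; v² = 0.0256.
t = (56.00 − 0.026)/0.0256 = 2190 days (vs. the pure-advection estimate x/v = 2190 d).

2190 days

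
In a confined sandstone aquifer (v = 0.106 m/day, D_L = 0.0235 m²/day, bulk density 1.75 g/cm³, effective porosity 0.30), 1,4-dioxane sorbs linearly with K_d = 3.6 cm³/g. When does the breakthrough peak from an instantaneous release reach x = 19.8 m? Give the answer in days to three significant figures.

Retardation factor R = 1 + ρ_b·K_d/n = 1 + 1.75 × 3.6/0.30 = 22.00.
Sorption retards both mechanisms: v_R = v/R = 0.004818 m/day, D_R = D/R = 0.001068 m²/day.
Peak time from v_R²t² + 2D_R t − x² = 0: t = (√(D_R² + v_R²x²) − D_R)/v_R².
√(D_R² + v_R²x²) = √(0.001068² + 0.004818² × 19.8²) = 0.09540; v_R² = 2.321e-05.
t = (0.09540 − 0.001068)/2.321e-05 = 4060 days.

4060 days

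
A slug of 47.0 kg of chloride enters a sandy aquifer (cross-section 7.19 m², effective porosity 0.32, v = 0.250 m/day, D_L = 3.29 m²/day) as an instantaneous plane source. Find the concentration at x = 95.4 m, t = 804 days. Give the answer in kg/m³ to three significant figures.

For an instantaneous plane source, C(x,t) = M/(n_e·A·√(4πDt)) · exp(−(x−vt)²/(4Dt)), with n_e·A the pore (flow) area.
Plume center vt = 0.250 × 804 = 201 m, so the well at 95.4 m is 105.6 m upgradient of the peak.
√(4πDt) = 182.3 m, giving peak height M/(n_e·A·√(4πDt)) = 47.0/(0.32 × 7.19 × 182.3) = 0.1121 kg/m³.
(x−vt)²/(4Dt) = (-105.6)²/(4 × 3.29 × 804) = 1.054; exp(−1.054) = 0.3485.
C = 0.1121 × 0.3485 = 0.0391 kg/m³.

0.0391 kg/m³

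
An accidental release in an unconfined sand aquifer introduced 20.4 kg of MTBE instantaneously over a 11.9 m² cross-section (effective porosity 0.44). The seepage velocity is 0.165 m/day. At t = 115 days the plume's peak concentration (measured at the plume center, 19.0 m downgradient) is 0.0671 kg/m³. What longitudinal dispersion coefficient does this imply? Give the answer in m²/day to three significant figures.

2.33 m²/day

At the plume center C_max = M/(n_e·A·√(4πDt)), so D = M²/(4πt·(n_e·A·C_max)²).
n_e·A·C_max = 0.44 × 11.9 × 0.0671 = 0.3513 kg/m.
D = 20.4²/(4π × 115 × 0.3513²) = 2.33 m²/day.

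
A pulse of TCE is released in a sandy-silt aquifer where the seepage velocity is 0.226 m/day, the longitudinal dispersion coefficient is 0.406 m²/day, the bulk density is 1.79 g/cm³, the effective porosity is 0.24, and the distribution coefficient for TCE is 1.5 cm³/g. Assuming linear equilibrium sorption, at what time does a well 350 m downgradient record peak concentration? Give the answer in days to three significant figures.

Retardation factor R = 1 + ρ_b·K_d/n = 1 + 1.79 × 1.5/0.24 = 12.19.
Sorption retards both mechanisms: v_R = v/R = 0.01854 m/day, D_R = D/R = 0.03331 m²/day.
Peak time from v_R²t² + 2D_R t − x² = 0: t = (√(D_R² + v_R²x²) − D_R)/v_R².
√(D_R² + v_R²x²) = √(0.03331² + 0.01854² × 350²) = 6.489; v_R² = 0.0003437.
t = (6.489 − 0.03331)/0.0003437 = 18800 days.

18800 days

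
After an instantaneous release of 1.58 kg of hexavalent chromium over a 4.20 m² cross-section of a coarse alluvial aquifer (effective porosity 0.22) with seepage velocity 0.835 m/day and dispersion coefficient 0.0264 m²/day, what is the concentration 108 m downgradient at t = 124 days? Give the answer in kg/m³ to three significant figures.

For an instantaneous plane source, C(x,t) = M/(n_e·A·√(4πDt)) · exp(−(x−vt)²/(4Dt)), with n_e·A the pore (flow) area.
Plume center vt = 0.835 × 124 = 103.54 m, so the well at 108 m is 4.46 m downgradient of the peak.
√(4πDt) = 6.414 m, giving peak height M/(n_e·A·√(4πDt)) = 1.58/(0.22 × 4.20 × 6.414) = 0.2666 kg/m³.
(x−vt)²/(4Dt) = (4.46)²/(4 × 0.0264 × 124) = 1.519; exp(−1.519) = 0.2189.
C = 0.2666 × 0.2189 = 0.0584 kg/m³.

0.0584 kg/m³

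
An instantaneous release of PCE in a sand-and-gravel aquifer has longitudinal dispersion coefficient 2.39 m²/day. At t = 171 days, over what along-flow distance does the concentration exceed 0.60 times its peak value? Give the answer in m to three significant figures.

57.8 m

The plume is Gaussian with σ = √(2Dt) = √(2 × 2.39 × 171) = 28.59 m.
C/C_peak = exp(−Δx²/(2σ²)) = 0.60 ⇒ Δx = σ·√(−2 ln 0.60) = 28.59 × 1.011 = 28.90 m.
Width = 2Δx = 57.8 m.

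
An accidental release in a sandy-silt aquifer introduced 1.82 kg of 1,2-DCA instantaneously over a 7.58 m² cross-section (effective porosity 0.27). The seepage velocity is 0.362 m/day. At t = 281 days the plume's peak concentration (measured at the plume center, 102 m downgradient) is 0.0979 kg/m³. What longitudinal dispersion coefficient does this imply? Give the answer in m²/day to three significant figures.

At the plume center C_max = M/(n_e·A·√(4πDt)), so D = M²/(4πt·(n_e·A·C_max)²).
n_e·A·C_max = 0.27 × 7.58 × 0.0979 = 0.2004 kg/m.
D = 1.82²/(4π × 281 × 0.2004²) = 0.0234 m²/day.

0.0234 m²/day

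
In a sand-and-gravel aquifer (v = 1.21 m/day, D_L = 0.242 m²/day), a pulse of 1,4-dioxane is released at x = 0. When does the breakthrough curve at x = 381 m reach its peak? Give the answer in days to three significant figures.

315 days

For the 1D instantaneous-source solution, setting ∂C/∂t = 0 at fixed x gives v²t² + 2Dt − x² = 0, so t = (√(D² + v²x²) − D)/v².
√(D² + v²x²) = √(0.242² + 1.21² × 381²) = 461.0; v² = 1.4641.
t = (461.0 − 0.242)/1.4641 = 315 days (vs. the pure-advection estimate x/v = 315 d).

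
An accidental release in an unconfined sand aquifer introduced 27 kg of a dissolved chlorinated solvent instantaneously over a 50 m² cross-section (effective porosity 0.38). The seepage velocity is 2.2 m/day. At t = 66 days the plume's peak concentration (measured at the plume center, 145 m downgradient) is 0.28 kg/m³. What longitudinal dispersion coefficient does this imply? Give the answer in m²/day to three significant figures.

At the plume center C_max = M/(n_e·A·√(4πDt)), so D = M²/(4πt·(n_e·A·C_max)²).
n_e·A·C_max = 0.38 × 50 × 0.28 = 5.320 kg/m.
D = 27²/(4π × 66 × 5.320²) = 0.0311 m²/day.

0.0311 m²/day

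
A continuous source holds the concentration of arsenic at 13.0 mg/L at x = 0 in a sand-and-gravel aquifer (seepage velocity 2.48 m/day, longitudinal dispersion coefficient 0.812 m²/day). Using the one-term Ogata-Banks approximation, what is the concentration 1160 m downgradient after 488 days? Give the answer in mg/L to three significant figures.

12.5 mg/L

For a continuous step input, C/C₀ ≈ ½·erfc((x−vt)/(2√(Dt))).
vt = 2.48 × 488 = 1210.24 m and 2√(Dt) = 2√(0.812 × 488) = 39.81 m.
Argument (x−vt)/(2√(Dt)) = (1160 − 1210.24)/39.81 = -1.262; ½·erfc(-1.262) = 0.9628.
C = 13.0 × 0.9628 = 12.5 mg/L.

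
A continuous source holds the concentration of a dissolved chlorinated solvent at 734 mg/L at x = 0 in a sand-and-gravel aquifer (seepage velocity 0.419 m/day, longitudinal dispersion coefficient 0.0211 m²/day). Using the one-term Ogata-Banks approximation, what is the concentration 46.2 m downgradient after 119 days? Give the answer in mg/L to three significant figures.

For a continuous step input, C/C₀ ≈ ½·erfc((x−vt)/(2√(Dt))).
vt = 0.419 × 119 = 49.861 m and 2√(Dt) = 2√(0.0211 × 119) = 3.169 m.
Argument (x−vt)/(2√(Dt)) = (46.2 − 49.861)/3.169 = -1.155; ½·erfc(-1.155) = 0.9488.
C = 734 × 0.9488 = 696 mg/L.

696 mg/L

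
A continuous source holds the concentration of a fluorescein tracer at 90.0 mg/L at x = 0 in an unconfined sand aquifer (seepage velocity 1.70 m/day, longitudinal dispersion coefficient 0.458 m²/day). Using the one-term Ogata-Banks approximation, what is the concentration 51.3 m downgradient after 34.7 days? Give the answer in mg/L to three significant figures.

For a continuous step input, C/C₀ ≈ ½·erfc((x−vt)/(2√(Dt))).
vt = 1.70 × 34.7 = 58.99 m and 2√(Dt) = 2√(0.458 × 34.7) = 7.973 m.
Argument (x−vt)/(2√(Dt)) = (51.3 − 58.99)/7.973 = -0.9645; ½·erfc(-0.9645) = 0.9137.
C = 90.0 × 0.9137 = 82.2 mg/L.

82.2 mg/L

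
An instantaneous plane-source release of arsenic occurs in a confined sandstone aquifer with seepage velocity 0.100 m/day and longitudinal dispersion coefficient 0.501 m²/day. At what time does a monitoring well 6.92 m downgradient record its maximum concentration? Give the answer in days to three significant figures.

For the 1D instantaneous-source solution, setting ∂C/∂t = 0 at fixed x gives v²t² + 2Dt − x² = 0, so t = (√(D² + v²x²) − D)/v².
√(D² + v²x²) = √(0.501² + 0.100² × 6.92²) = 0.8543; v² = 0.01.
t = (0.8543 − 0.501)/0.01 = 35.3 days (vs. the pure-advection estimate x/v = 69.2 d).

35.3 days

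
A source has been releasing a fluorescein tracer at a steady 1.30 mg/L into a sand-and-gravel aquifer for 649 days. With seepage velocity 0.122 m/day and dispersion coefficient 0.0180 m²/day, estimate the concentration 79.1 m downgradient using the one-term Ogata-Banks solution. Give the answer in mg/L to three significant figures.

0.658 mg/L

For a continuous step input, C/C₀ ≈ ½·erfc((x−vt)/(2√(Dt))).
vt = 0.122 × 649 = 79.178 m and 2√(Dt) = 2√(0.0180 × 649) = 6.836 m.
Argument (x−vt)/(2√(Dt)) = (79.1 − 79.178)/6.836 = -0.01141; ½·erfc(-0.01141) = 0.5064.
C = 1.30 × 0.5064 = 0.658 mg/L.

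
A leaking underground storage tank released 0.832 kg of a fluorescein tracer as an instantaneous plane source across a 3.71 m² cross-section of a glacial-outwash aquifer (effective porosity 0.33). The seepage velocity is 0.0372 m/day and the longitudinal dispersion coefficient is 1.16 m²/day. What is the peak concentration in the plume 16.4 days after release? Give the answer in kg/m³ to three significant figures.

0.0440 kg/m³

The peak of an instantaneous 1D plume sits at x = vt; there the Gaussian factor is 1 and C_max = M/(n_e·A·√(4πDt)), where n_e·A is the pore area the mass is dissolved in.
√(4πDt) = √(4π × 1.16 × 16.4) = 15.46 m, so C_max = 0.832/(0.33 × 3.71 × 15.46) = 0.0440 kg/m³.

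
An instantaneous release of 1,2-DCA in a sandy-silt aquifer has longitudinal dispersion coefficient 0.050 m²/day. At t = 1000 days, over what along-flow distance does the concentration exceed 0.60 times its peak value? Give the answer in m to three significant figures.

The plume is Gaussian with σ = √(2Dt) = √(2 × 0.050 × 1000) = 10.00 m.
C/C_peak = exp(−Δx²/(2σ²)) = 0.60 ⇒ Δx = σ·√(−2 ln 0.60) = 10.00 × 1.011 = 10.11 m.
Width = 2Δx = 20.2 m.

20.2 m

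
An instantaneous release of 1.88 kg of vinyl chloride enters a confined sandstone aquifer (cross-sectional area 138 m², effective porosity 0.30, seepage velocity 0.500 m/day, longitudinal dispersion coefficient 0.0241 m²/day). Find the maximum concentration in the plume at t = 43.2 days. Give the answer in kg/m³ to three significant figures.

The peak of an instantaneous 1D plume sits at x = vt; there the Gaussian factor is 1 and C_max = M/(n_e·A·√(4πDt)), where n_e·A is the pore area the mass is dissolved in.
√(4πDt) = √(4π × 0.0241 × 43.2) = 3.617 m, so C_max = 1.88/(0.30 × 138 × 3.617) = 0.0126 kg/m³.

0.0126 kg/m³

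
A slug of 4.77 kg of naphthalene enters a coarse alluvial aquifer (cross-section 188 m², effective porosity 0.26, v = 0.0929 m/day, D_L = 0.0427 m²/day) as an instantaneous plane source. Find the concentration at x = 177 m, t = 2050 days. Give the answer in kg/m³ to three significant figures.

0.00176 kg/m³

For an instantaneous plane source, C(x,t) = M/(n_e·A·√(4πDt)) · exp(−(x−vt)²/(4Dt)), with n_e·A the pore (flow) area.
Plume center vt = 0.0929 × 2050 = 190.445 m, so the well at 177 m is 13.445 m upgradient of the peak.
√(4πDt) = 33.17 m, giving peak height M/(n_e·A·√(4πDt)) = 4.77/(0.26 × 188 × 33.17) = 0.002942 kg/m³.
(x−vt)²/(4Dt) = (-13.445)²/(4 × 0.0427 × 2050) = 0.5163; exp(−0.5163) = 0.5967.
C = 0.002942 × 0.5967 = 0.00176 kg/m³.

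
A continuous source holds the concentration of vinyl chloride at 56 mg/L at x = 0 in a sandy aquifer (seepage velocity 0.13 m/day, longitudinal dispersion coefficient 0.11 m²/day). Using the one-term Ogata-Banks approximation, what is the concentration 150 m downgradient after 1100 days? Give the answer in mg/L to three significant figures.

18.3 mg/L

For a continuous step input, C/C₀ ≈ ½·erfc((x−vt)/(2√(Dt))).
vt = 0.13 × 1100 = 143 m and 2√(Dt) = 2√(0.11 × 1100) = 22.00 m.
Argument (x−vt)/(2√(Dt)) = (150 − 143)/22.00 = 0.3182; ½·erfc(0.3182) = 0.3264.
C = 56 × 0.3264 = 18.3 mg/L.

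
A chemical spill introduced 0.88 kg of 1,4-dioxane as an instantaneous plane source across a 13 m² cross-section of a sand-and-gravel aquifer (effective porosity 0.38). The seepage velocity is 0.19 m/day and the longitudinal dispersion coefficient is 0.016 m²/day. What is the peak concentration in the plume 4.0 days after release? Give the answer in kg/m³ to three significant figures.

The peak of an instantaneous 1D plume sits at x = vt; there the Gaussian factor is 1 and C_max = M/(n_e·A·√(4πDt)), where n_e·A is the pore area the mass is dissolved in.
√(4πDt) = √(4π × 0.016 × 4.0) = 0.8968 m, so C_max = 0.88/(0.38 × 13 × 0.8968) = 0.199 kg/m³.

0.199 kg/m³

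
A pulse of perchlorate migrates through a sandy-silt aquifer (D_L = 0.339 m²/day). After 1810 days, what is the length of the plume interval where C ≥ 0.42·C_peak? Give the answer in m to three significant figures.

92.3 m

The plume is Gaussian with σ = √(2Dt) = √(2 × 0.339 × 1810) = 35.03 m.
C/C_peak = exp(−Δx²/(2σ²)) = 0.42 ⇒ Δx = σ·√(−2 ln 0.42) = 35.03 × 1.317 = 46.13 m.
Width = 2Δx = 92.3 m.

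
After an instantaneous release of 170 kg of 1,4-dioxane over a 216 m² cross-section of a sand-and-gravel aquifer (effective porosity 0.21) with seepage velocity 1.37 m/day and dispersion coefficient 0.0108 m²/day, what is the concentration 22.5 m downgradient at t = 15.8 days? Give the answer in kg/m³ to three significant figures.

0.879 kg/m³

For an instantaneous plane source, C(x,t) = M/(n_e·A·√(4πDt)) · exp(−(x−vt)²/(4Dt)), with n_e·A the pore (flow) area.
Plume center vt = 1.37 × 15.8 = 21.646 m, so the well at 22.5 m is 0.854 m downgradient of the peak.
√(4πDt) = 1.464 m, giving peak height M/(n_e·A·√(4πDt)) = 170/(0.21 × 216 × 1.464) = 2.560 kg/m³.
(x−vt)²/(4Dt) = (0.854)²/(4 × 0.0108 × 15.8) = 1.069; exp(−1.069) = 0.3434.
C = 2.560 × 0.3434 = 0.879 kg/m³.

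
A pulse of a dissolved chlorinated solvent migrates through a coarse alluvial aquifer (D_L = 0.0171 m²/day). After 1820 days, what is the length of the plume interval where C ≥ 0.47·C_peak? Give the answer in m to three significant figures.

The plume is Gaussian with σ = √(2Dt) = √(2 × 0.0171 × 1820) = 7.889 m.
C/C_peak = exp(−Δx²/(2σ²)) = 0.47 ⇒ Δx = σ·√(−2 ln 0.47) = 7.889 × 1.229 = 9.696 m.
Width = 2Δx = 19.4 m.

19.4 m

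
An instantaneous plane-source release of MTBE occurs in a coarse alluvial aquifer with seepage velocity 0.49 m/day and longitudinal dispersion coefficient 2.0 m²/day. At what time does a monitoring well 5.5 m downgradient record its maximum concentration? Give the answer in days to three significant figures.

For the 1D instantaneous-source solution, setting ∂C/∂t = 0 at fixed x gives v²t² + 2Dt − x² = 0, so t = (√(D² + v²x²) − D)/v².
√(D² + v²x²) = √(2.0² + 0.49² × 5.5²) = 3.356; v² = 0.2401.
t = (3.356 − 2.0)/0.2401 = 5.65 days (vs. the pure-advection estimate x/v = 11.2 d).

5.65 days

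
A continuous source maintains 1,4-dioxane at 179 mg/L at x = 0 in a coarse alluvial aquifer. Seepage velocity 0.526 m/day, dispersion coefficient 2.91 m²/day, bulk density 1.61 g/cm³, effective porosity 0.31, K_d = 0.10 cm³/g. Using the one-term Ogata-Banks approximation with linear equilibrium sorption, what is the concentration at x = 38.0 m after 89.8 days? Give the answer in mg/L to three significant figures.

Retardation factor R = 1 + ρ_b·K_d/n = 1 + 1.61 × 0.10/0.31 = 1.519.
Sorption retards both mechanisms: v_R = v/R = 0.3463 m/day, D_R = D/R = 1.916 m²/day.
v_R·t = 0.3463 × 89.8 = 31.09774 m; 2√(D_R t) = 26.23 m; argument = (38.0 − 31.09774)/26.23 = 0.2631.
C = C₀ × ½·erfc(0.2631) = 179 × 0.3549 = 63.5 mg/L.

63.5 mg/L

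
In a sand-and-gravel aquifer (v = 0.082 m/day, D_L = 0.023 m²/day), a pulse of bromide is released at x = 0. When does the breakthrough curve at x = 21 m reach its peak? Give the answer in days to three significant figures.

For the 1D instantaneous-source solution, setting ∂C/∂t = 0 at fixed x gives v²t² + 2Dt − x² = 0, so t = (√(D² + v²x²) − D)/v².
√(D² + v²x²) = √(0.023² + 0.082² × 21²) = 1.722; v² = 0.006724.
t = (1.722 − 0.023)/0.006724 = 253 days (vs. the pure-advection estimate x/v = 256 d).

253 days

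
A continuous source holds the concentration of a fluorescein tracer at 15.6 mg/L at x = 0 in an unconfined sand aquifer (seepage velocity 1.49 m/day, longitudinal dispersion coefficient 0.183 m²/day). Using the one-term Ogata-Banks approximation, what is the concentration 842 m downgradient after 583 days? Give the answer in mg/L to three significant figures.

15.1 mg/L

For a continuous step input, C/C₀ ≈ ½·erfc((x−vt)/(2√(Dt))).
vt = 1.49 × 583 = 868.67 m and 2√(Dt) = 2√(0.183 × 583) = 20.66 m.
Argument (x−vt)/(2√(Dt)) = (842 − 868.67)/20.66 = -1.291; ½·erfc(-1.291) = 0.9661.
C = 15.6 × 0.9661 = 15.1 mg/L.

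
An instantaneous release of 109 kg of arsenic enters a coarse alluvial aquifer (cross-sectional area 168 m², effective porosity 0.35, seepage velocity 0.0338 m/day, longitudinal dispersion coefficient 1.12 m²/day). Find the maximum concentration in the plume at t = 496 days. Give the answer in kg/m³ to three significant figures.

0.0222 kg/m³

The peak of an instantaneous 1D plume sits at x = vt; there the Gaussian factor is 1 and C_max = M/(n_e·A·√(4πDt)), where n_e·A is the pore area the mass is dissolved in.
√(4πDt) = √(4π × 1.12 × 496) = 83.55 m, so C_max = 109/(0.35 × 168 × 83.55) = 0.0222 kg/m³.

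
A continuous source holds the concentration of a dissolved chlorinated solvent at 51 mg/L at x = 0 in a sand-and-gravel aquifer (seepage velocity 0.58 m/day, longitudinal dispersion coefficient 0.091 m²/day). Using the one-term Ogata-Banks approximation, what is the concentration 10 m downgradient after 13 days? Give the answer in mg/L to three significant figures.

2.80 mg/L

For a continuous step input, C/C₀ ≈ ½·erfc((x−vt)/(2√(Dt))).
vt = 0.58 × 13 = 7.54 m and 2√(Dt) = 2√(0.091 × 13) = 2.175 m.
Argument (x−vt)/(2√(Dt)) = (10 − 7.54)/2.175 = 1.131; ½·erfc(1.131) = 0.05486.
C = 51 × 0.05486 = 2.80 mg/L.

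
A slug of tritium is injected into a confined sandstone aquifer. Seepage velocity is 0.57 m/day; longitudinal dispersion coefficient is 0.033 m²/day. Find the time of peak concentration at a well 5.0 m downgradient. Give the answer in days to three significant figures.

For the 1D instantaneous-source solution, setting ∂C/∂t = 0 at fixed x gives v²t² + 2Dt − x² = 0, so t = (√(D² + v²x²) − D)/v².
√(D² + v²x²) = √(0.033² + 0.57² × 5.0²) = 2.850; v² = 0.3249.
t = (2.850 − 0.033)/0.3249 = 8.67 days (vs. the pure-advection estimate x/v = 8.77 d).

8.67 days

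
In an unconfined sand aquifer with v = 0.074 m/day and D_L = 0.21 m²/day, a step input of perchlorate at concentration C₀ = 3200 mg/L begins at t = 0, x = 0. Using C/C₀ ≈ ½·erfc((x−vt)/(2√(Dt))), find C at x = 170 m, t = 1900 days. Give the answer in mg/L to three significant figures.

477 mg/L

For a continuous step input, C/C₀ ≈ ½·erfc((x−vt)/(2√(Dt))).
vt = 0.074 × 1900 = 140.6 m and 2√(Dt) = 2√(0.21 × 1900) = 39.95 m.
Argument (x−vt)/(2√(Dt)) = (170 − 140.6)/39.95 = 0.7359; ½·erfc(0.7359) = 0.1490.
C = 3200 × 0.1490 = 477 mg/L.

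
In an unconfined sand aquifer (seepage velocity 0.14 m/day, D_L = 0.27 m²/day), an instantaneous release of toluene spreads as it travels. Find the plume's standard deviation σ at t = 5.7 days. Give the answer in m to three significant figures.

1.75 m

Dispersive spreading gives a Gaussian with σ² = 2Dt; advection only shifts the center.
σ = √(2 × 0.27 × 5.7) = 1.75 m.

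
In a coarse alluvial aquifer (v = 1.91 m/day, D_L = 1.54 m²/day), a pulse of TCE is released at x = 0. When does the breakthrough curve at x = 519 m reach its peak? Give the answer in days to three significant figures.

271 days

For the 1D instantaneous-source solution, setting ∂C/∂t = 0 at fixed x gives v²t² + 2Dt − x² = 0, so t = (√(D² + v²x²) − D)/v².
√(D² + v²x²) = √(1.54² + 1.91² × 519²) = 991.3; v² = 3.6481.
t = (991.3 − 1.54)/3.6481 = 271 days (vs. the pure-advection estimate x/v = 272 d).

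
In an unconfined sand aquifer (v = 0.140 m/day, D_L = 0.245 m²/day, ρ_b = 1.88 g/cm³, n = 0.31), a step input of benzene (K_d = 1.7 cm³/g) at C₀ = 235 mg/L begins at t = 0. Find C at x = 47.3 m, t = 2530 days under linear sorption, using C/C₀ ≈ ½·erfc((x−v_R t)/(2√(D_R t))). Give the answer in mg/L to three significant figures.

Retardation factor R = 1 + ρ_b·K_d/n = 1 + 1.88 × 1.7/0.31 = 11.31.
Sorption retards both mechanisms: v_R = v/R = 0.01238 m/day, D_R = D/R = 0.02166 m²/day.
v_R·t = 0.01238 × 2530 = 31.3214 m; 2√(D_R t) = 14.81 m; argument = (47.3 − 31.3214)/14.81 = 1.079.
C = C₀ × ½·erfc(1.079) = 235 × 0.06351 = 14.9 mg/L.

14.9 mg/L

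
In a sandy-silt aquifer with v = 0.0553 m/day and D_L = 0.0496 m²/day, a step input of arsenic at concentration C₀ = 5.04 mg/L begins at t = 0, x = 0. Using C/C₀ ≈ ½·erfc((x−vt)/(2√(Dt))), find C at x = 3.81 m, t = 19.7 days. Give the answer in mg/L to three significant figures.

0.130 mg/L

For a continuous step input, C/C₀ ≈ ½·erfc((x−vt)/(2√(Dt))).
vt = 0.0553 × 19.7 = 1.08941 m and 2√(Dt) = 2√(0.0496 × 19.7) = 1.977 m.
Argument (x−vt)/(2√(Dt)) = (3.81 − 1.08941)/1.977 = 1.376; ½·erfc(1.376) = 0.02583.
C = 5.04 × 0.02583 = 0.130 mg/L.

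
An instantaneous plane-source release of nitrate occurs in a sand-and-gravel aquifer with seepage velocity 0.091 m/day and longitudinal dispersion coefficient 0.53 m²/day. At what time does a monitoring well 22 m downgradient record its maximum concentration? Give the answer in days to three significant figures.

186 days

For the 1D instantaneous-source solution, setting ∂C/∂t = 0 at fixed x gives v²t² + 2Dt − x² = 0, so t = (√(D² + v²x²) − D)/v².
√(D² + v²x²) = √(0.53² + 0.091² × 22²) = 2.071; v² = 0.008281.
t = (2.071 − 0.53)/0.008281 = 186 days (vs. the pure-advection estimate x/v = 242 d).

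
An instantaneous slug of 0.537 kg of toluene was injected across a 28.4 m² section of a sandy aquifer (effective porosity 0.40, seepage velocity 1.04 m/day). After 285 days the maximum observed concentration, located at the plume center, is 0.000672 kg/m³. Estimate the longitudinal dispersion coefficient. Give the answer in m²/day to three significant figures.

At the plume center C_max = M/(n_e·A·√(4πDt)), so D = M²/(4πt·(n_e·A·C_max)²).
n_e·A·C_max = 0.40 × 28.4 × 0.000672 = 0.007634 kg/m.
D = 0.537²/(4π × 285 × 0.007634²) = 1.38 m²/day.

1.38 m²/day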